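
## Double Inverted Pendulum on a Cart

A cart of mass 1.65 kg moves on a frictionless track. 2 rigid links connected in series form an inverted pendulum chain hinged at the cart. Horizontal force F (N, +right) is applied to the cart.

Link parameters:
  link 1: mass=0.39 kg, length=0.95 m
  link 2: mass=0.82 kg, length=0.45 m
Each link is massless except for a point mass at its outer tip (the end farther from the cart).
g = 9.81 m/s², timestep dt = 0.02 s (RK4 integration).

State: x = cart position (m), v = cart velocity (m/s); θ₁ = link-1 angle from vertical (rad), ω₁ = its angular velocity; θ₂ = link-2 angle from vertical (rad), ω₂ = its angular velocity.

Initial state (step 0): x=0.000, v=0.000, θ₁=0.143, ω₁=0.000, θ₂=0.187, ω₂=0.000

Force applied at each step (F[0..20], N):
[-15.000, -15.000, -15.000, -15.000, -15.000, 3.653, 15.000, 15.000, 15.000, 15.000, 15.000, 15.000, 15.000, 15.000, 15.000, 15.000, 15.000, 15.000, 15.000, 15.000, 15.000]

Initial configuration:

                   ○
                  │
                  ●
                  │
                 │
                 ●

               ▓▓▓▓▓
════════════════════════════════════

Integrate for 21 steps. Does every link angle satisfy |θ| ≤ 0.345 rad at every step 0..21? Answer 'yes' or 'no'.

Answer: no

Derivation:
apply F[0]=-15.000 → step 1: x=-0.002, v=-0.199, θ₁=0.145, ω₁=0.221, θ₂=0.187, ω₂=0.049
apply F[1]=-15.000 → step 2: x=-0.008, v=-0.398, θ₁=0.152, ω₁=0.445, θ₂=0.189, ω₂=0.094
apply F[2]=-15.000 → step 3: x=-0.018, v=-0.598, θ₁=0.163, ω₁=0.673, θ₂=0.191, ω₂=0.129
apply F[3]=-15.000 → step 4: x=-0.032, v=-0.798, θ₁=0.179, ω₁=0.909, θ₂=0.194, ω₂=0.152
apply F[4]=-15.000 → step 5: x=-0.050, v=-0.999, θ₁=0.199, ω₁=1.153, θ₂=0.197, ω₂=0.158
apply F[5]=+3.653 → step 6: x=-0.070, v=-0.980, θ₁=0.223, ω₁=1.182, θ₂=0.200, ω₂=0.144
apply F[6]=+15.000 → step 7: x=-0.088, v=-0.833, θ₁=0.245, ω₁=1.093, θ₂=0.203, ω₂=0.099
apply F[7]=+15.000 → step 8: x=-0.103, v=-0.689, θ₁=0.267, ω₁=1.023, θ₂=0.204, ω₂=0.025
apply F[8]=+15.000 → step 9: x=-0.115, v=-0.548, θ₁=0.287, ω₁=0.970, θ₂=0.203, ω₂=-0.079
apply F[9]=+15.000 → step 10: x=-0.125, v=-0.411, θ₁=0.306, ω₁=0.934, θ₂=0.201, ω₂=-0.212
apply F[10]=+15.000 → step 11: x=-0.132, v=-0.275, θ₁=0.324, ω₁=0.915, θ₂=0.195, ω₂=-0.377
apply F[11]=+15.000 → step 12: x=-0.136, v=-0.142, θ₁=0.342, ω₁=0.914, θ₂=0.185, ω₂=-0.576
apply F[12]=+15.000 → step 13: x=-0.137, v=-0.011, θ₁=0.361, ω₁=0.928, θ₂=0.171, ω₂=-0.811
apply F[13]=+15.000 → step 14: x=-0.136, v=0.121, θ₁=0.379, ω₁=0.958, θ₂=0.153, ω₂=-1.082
apply F[14]=+15.000 → step 15: x=-0.133, v=0.252, θ₁=0.399, ω₁=1.001, θ₂=0.128, ω₂=-1.389
apply F[15]=+15.000 → step 16: x=-0.126, v=0.385, θ₁=0.420, ω₁=1.055, θ₂=0.097, ω₂=-1.728
apply F[16]=+15.000 → step 17: x=-0.117, v=0.520, θ₁=0.441, ω₁=1.113, θ₂=0.059, ω₂=-2.091
apply F[17]=+15.000 → step 18: x=-0.105, v=0.658, θ₁=0.464, ω₁=1.170, θ₂=0.013, ω₂=-2.470
apply F[18]=+15.000 → step 19: x=-0.091, v=0.800, θ₁=0.488, ω₁=1.220, θ₂=-0.040, ω₂=-2.855
apply F[19]=+15.000 → step 20: x=-0.073, v=0.945, θ₁=0.513, ω₁=1.255, θ₂=-0.101, ω₂=-3.236
apply F[20]=+15.000 → step 21: x=-0.053, v=1.095, θ₁=0.538, ω₁=1.271, θ₂=-0.170, ω₂=-3.608
Max |angle| over trajectory = 0.538 rad; bound = 0.345 → exceeded.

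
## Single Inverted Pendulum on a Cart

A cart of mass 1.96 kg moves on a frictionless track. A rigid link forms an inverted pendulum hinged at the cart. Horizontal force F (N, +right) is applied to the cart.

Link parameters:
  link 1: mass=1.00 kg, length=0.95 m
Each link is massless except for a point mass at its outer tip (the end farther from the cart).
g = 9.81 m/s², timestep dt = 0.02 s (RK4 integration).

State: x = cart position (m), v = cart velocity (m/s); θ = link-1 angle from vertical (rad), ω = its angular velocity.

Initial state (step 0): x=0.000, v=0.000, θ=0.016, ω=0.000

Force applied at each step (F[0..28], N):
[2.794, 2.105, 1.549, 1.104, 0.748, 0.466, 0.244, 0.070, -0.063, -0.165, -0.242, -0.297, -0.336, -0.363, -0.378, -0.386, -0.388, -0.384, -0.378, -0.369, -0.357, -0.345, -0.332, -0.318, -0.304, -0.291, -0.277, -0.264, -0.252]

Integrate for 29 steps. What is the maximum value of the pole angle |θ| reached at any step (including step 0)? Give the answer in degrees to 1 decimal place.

Answer: 0.9°

Derivation:
apply F[0]=+2.794 → step 1: x=0.000, v=0.027, θ=0.016, ω=-0.025
apply F[1]=+2.105 → step 2: x=0.001, v=0.047, θ=0.015, ω=-0.043
apply F[2]=+1.549 → step 3: x=0.002, v=0.061, θ=0.014, ω=-0.055
apply F[3]=+1.104 → step 4: x=0.003, v=0.071, θ=0.013, ω=-0.063
apply F[4]=+0.748 → step 5: x=0.005, v=0.078, θ=0.012, ω=-0.067
apply F[5]=+0.466 → step 6: x=0.006, v=0.081, θ=0.010, ω=-0.068
apply F[6]=+0.244 → step 7: x=0.008, v=0.083, θ=0.009, ω=-0.068
apply F[7]=+0.070 → step 8: x=0.010, v=0.083, θ=0.008, ω=-0.066
apply F[8]=-0.063 → step 9: x=0.011, v=0.081, θ=0.006, ω=-0.063
apply F[9]=-0.165 → step 10: x=0.013, v=0.079, θ=0.005, ω=-0.060
apply F[10]=-0.242 → step 11: x=0.015, v=0.076, θ=0.004, ω=-0.056
apply F[11]=-0.297 → step 12: x=0.016, v=0.073, θ=0.003, ω=-0.052
apply F[12]=-0.336 → step 13: x=0.017, v=0.069, θ=0.002, ω=-0.047
apply F[13]=-0.363 → step 14: x=0.019, v=0.065, θ=0.001, ω=-0.043
apply F[14]=-0.378 → step 15: x=0.020, v=0.061, θ=0.000, ω=-0.039
apply F[15]=-0.386 → step 16: x=0.021, v=0.057, θ=-0.001, ω=-0.035
apply F[16]=-0.388 → step 17: x=0.022, v=0.054, θ=-0.001, ω=-0.031
apply F[17]=-0.384 → step 18: x=0.023, v=0.050, θ=-0.002, ω=-0.027
apply F[18]=-0.378 → step 19: x=0.024, v=0.046, θ=-0.002, ω=-0.024
apply F[19]=-0.369 → step 20: x=0.025, v=0.043, θ=-0.003, ω=-0.021
apply F[20]=-0.357 → step 21: x=0.026, v=0.039, θ=-0.003, ω=-0.018
apply F[21]=-0.345 → step 22: x=0.027, v=0.036, θ=-0.003, ω=-0.015
apply F[22]=-0.332 → step 23: x=0.028, v=0.033, θ=-0.004, ω=-0.013
apply F[23]=-0.318 → step 24: x=0.028, v=0.030, θ=-0.004, ω=-0.010
apply F[24]=-0.304 → step 25: x=0.029, v=0.028, θ=-0.004, ω=-0.008
apply F[25]=-0.291 → step 26: x=0.029, v=0.025, θ=-0.004, ω=-0.007
apply F[26]=-0.277 → step 27: x=0.030, v=0.023, θ=-0.004, ω=-0.005
apply F[27]=-0.264 → step 28: x=0.030, v=0.020, θ=-0.005, ω=-0.004
apply F[28]=-0.252 → step 29: x=0.031, v=0.018, θ=-0.005, ω=-0.002
Max |angle| over trajectory = 0.016 rad = 0.9°.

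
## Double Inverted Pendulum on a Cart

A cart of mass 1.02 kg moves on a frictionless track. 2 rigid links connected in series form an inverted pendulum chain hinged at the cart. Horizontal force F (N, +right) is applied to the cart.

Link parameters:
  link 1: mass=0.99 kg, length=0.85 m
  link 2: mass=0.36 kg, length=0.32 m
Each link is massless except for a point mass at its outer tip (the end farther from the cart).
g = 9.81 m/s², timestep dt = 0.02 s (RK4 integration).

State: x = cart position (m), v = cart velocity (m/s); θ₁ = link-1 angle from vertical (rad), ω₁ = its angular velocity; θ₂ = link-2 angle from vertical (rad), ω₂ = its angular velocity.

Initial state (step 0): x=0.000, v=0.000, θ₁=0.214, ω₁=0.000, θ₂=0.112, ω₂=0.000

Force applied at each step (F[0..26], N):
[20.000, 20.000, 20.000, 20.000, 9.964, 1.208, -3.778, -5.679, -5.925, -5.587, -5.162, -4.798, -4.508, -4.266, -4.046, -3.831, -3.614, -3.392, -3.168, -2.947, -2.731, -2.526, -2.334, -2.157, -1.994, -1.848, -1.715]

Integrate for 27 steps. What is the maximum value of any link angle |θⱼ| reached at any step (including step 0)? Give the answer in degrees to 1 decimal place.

apply F[0]=+20.000 → step 1: x=0.003, v=0.320, θ₁=0.211, ω₁=-0.308, θ₂=0.111, ω₂=-0.111
apply F[1]=+20.000 → step 2: x=0.013, v=0.643, θ₁=0.202, ω₁=-0.622, θ₂=0.108, ω₂=-0.216
apply F[2]=+20.000 → step 3: x=0.029, v=0.973, θ₁=0.186, ω₁=-0.949, θ₂=0.102, ω₂=-0.309
apply F[3]=+20.000 → step 4: x=0.052, v=1.312, θ₁=0.164, ω₁=-1.294, θ₂=0.095, ω₂=-0.384
apply F[4]=+9.964 → step 5: x=0.080, v=1.470, θ₁=0.136, ω₁=-1.439, θ₂=0.087, ω₂=-0.431
apply F[5]=+1.208 → step 6: x=0.109, v=1.468, θ₁=0.108, ω₁=-1.406, θ₂=0.078, ω₂=-0.457
apply F[6]=-3.778 → step 7: x=0.137, v=1.375, θ₁=0.081, ω₁=-1.274, θ₂=0.069, ω₂=-0.471
apply F[7]=-5.679 → step 8: x=0.164, v=1.249, θ₁=0.057, ω₁=-1.109, θ₂=0.059, ω₂=-0.474
apply F[8]=-5.925 → step 9: x=0.187, v=1.122, θ₁=0.037, ω₁=-0.950, θ₂=0.050, ω₂=-0.468
apply F[9]=-5.587 → step 10: x=0.209, v=1.006, θ₁=0.019, ω₁=-0.809, θ₂=0.041, ω₂=-0.455
apply F[10]=-5.162 → step 11: x=0.228, v=0.902, θ₁=0.004, ω₁=-0.686, θ₂=0.032, ω₂=-0.435
apply F[11]=-4.798 → step 12: x=0.245, v=0.809, θ₁=-0.008, ω₁=-0.579, θ₂=0.023, ω₂=-0.411
apply F[12]=-4.508 → step 13: x=0.260, v=0.724, θ₁=-0.019, ω₁=-0.485, θ₂=0.016, ω₂=-0.383
apply F[13]=-4.266 → step 14: x=0.274, v=0.646, θ₁=-0.028, ω₁=-0.402, θ₂=0.008, ω₂=-0.354
apply F[14]=-4.046 → step 15: x=0.286, v=0.575, θ₁=-0.035, ω₁=-0.329, θ₂=0.001, ω₂=-0.324
apply F[15]=-3.831 → step 16: x=0.297, v=0.510, θ₁=-0.041, ω₁=-0.264, θ₂=-0.005, ω₂=-0.293
apply F[16]=-3.614 → step 17: x=0.306, v=0.450, θ₁=-0.046, ω₁=-0.207, θ₂=-0.010, ω₂=-0.263
apply F[17]=-3.392 → step 18: x=0.315, v=0.396, θ₁=-0.050, ω₁=-0.158, θ₂=-0.015, ω₂=-0.233
apply F[18]=-3.168 → step 19: x=0.322, v=0.348, θ₁=-0.052, ω₁=-0.115, θ₂=-0.020, ω₂=-0.205
apply F[19]=-2.947 → step 20: x=0.329, v=0.304, θ₁=-0.054, ω₁=-0.079, θ₂=-0.024, ω₂=-0.179
apply F[20]=-2.731 → step 21: x=0.335, v=0.265, θ₁=-0.055, ω₁=-0.048, θ₂=-0.027, ω₂=-0.154
apply F[21]=-2.526 → step 22: x=0.340, v=0.230, θ₁=-0.056, ω₁=-0.022, θ₂=-0.030, ω₂=-0.130
apply F[22]=-2.334 → step 23: x=0.344, v=0.199, θ₁=-0.056, ω₁=-0.001, θ₂=-0.032, ω₂=-0.109
apply F[23]=-2.157 → step 24: x=0.347, v=0.171, θ₁=-0.056, ω₁=0.017, θ₂=-0.034, ω₂=-0.089
apply F[24]=-1.994 → step 25: x=0.351, v=0.147, θ₁=-0.056, ω₁=0.031, θ₂=-0.036, ω₂=-0.072
apply F[25]=-1.848 → step 26: x=0.353, v=0.125, θ₁=-0.055, ω₁=0.042, θ₂=-0.037, ω₂=-0.056
apply F[26]=-1.715 → step 27: x=0.356, v=0.105, θ₁=-0.054, ω₁=0.051, θ₂=-0.038, ω₂=-0.041
Max |angle| over trajectory = 0.214 rad = 12.3°.

Answer: 12.3°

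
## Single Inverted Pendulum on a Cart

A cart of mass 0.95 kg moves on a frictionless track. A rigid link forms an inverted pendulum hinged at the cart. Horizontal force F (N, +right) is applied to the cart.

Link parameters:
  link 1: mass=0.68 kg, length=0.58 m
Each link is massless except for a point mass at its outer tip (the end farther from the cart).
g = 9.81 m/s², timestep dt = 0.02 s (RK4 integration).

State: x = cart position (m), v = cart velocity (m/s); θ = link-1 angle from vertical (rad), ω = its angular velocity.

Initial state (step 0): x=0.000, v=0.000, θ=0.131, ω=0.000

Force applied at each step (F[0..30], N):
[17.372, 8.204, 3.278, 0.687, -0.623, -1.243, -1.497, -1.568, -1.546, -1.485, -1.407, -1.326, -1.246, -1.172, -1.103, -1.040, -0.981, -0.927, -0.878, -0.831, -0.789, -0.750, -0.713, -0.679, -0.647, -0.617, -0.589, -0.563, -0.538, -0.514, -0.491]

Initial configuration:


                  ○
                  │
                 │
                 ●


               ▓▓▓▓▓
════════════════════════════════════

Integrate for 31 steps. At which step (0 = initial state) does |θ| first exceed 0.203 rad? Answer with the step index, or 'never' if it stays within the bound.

apply F[0]=+17.372 → step 1: x=0.003, v=0.344, θ=0.126, ω=-0.544
apply F[1]=+8.204 → step 2: x=0.012, v=0.499, θ=0.112, ω=-0.769
apply F[2]=+3.278 → step 3: x=0.022, v=0.553, θ=0.096, ω=-0.827
apply F[3]=+0.687 → step 4: x=0.033, v=0.556, θ=0.080, ω=-0.802
apply F[4]=-0.623 → step 5: x=0.044, v=0.533, θ=0.065, ω=-0.738
apply F[5]=-1.243 → step 6: x=0.055, v=0.499, θ=0.051, ω=-0.660
apply F[6]=-1.497 → step 7: x=0.064, v=0.462, θ=0.038, ω=-0.581
apply F[7]=-1.568 → step 8: x=0.073, v=0.424, θ=0.028, ω=-0.505
apply F[8]=-1.546 → step 9: x=0.081, v=0.388, θ=0.018, ω=-0.436
apply F[9]=-1.485 → step 10: x=0.089, v=0.355, θ=0.010, ω=-0.374
apply F[10]=-1.407 → step 11: x=0.095, v=0.325, θ=0.003, ω=-0.319
apply F[11]=-1.326 → step 12: x=0.102, v=0.297, θ=-0.003, ω=-0.271
apply F[12]=-1.246 → step 13: x=0.107, v=0.271, θ=-0.008, ω=-0.228
apply F[13]=-1.172 → step 14: x=0.113, v=0.248, θ=-0.012, ω=-0.192
apply F[14]=-1.103 → step 15: x=0.117, v=0.227, θ=-0.015, ω=-0.160
apply F[15]=-1.040 → step 16: x=0.122, v=0.207, θ=-0.018, ω=-0.132
apply F[16]=-0.981 → step 17: x=0.126, v=0.189, θ=-0.021, ω=-0.107
apply F[17]=-0.927 → step 18: x=0.129, v=0.173, θ=-0.023, ω=-0.086
apply F[18]=-0.878 → step 19: x=0.133, v=0.158, θ=-0.024, ω=-0.068
apply F[19]=-0.831 → step 20: x=0.136, v=0.144, θ=-0.025, ω=-0.052
apply F[20]=-0.789 → step 21: x=0.138, v=0.131, θ=-0.026, ω=-0.039
apply F[21]=-0.750 → step 22: x=0.141, v=0.119, θ=-0.027, ω=-0.027
apply F[22]=-0.713 → step 23: x=0.143, v=0.107, θ=-0.027, ω=-0.017
apply F[23]=-0.679 → step 24: x=0.145, v=0.097, θ=-0.028, ω=-0.008
apply F[24]=-0.647 → step 25: x=0.147, v=0.087, θ=-0.028, ω=-0.001
apply F[25]=-0.617 → step 26: x=0.149, v=0.078, θ=-0.028, ω=0.006
apply F[26]=-0.589 → step 27: x=0.150, v=0.070, θ=-0.027, ω=0.011
apply F[27]=-0.563 → step 28: x=0.151, v=0.062, θ=-0.027, ω=0.016
apply F[28]=-0.538 → step 29: x=0.153, v=0.054, θ=-0.027, ω=0.019
apply F[29]=-0.514 → step 30: x=0.154, v=0.047, θ=-0.026, ω=0.023
apply F[30]=-0.491 → step 31: x=0.154, v=0.040, θ=-0.026, ω=0.025
max |θ| = 0.131 ≤ 0.203 over all 32 states.

Answer: never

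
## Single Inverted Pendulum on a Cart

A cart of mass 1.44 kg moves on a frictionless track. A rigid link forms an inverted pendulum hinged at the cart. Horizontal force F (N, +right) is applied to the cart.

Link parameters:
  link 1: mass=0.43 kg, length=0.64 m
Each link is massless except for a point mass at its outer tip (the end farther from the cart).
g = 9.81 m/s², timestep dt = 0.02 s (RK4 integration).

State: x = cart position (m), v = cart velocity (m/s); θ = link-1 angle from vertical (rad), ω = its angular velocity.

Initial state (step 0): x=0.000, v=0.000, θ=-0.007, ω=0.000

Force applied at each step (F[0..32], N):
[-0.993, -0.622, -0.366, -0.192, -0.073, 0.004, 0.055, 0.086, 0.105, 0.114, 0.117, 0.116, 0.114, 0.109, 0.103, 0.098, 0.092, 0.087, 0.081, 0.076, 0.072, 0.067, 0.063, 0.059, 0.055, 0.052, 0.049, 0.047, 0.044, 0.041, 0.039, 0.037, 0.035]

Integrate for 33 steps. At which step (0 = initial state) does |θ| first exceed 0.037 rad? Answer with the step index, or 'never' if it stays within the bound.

apply F[0]=-0.993 → step 1: x=-0.000, v=-0.013, θ=-0.007, ω=0.019
apply F[1]=-0.622 → step 2: x=-0.000, v=-0.022, θ=-0.006, ω=0.030
apply F[2]=-0.366 → step 3: x=-0.001, v=-0.026, θ=-0.006, ω=0.035
apply F[3]=-0.192 → step 4: x=-0.002, v=-0.029, θ=-0.005, ω=0.037
apply F[4]=-0.073 → step 5: x=-0.002, v=-0.029, θ=-0.004, ω=0.037
apply F[5]=+0.004 → step 6: x=-0.003, v=-0.029, θ=-0.003, ω=0.035
apply F[6]=+0.055 → step 7: x=-0.003, v=-0.028, θ=-0.003, ω=0.033
apply F[7]=+0.086 → step 8: x=-0.004, v=-0.027, θ=-0.002, ω=0.030
apply F[8]=+0.105 → step 9: x=-0.004, v=-0.025, θ=-0.002, ω=0.027
apply F[9]=+0.114 → step 10: x=-0.005, v=-0.024, θ=-0.001, ω=0.024
apply F[10]=+0.117 → step 11: x=-0.005, v=-0.022, θ=-0.001, ω=0.021
apply F[11]=+0.116 → step 12: x=-0.006, v=-0.020, θ=-0.000, ω=0.018
apply F[12]=+0.114 → step 13: x=-0.006, v=-0.019, θ=0.000, ω=0.016
apply F[13]=+0.109 → step 14: x=-0.006, v=-0.017, θ=0.000, ω=0.014
apply F[14]=+0.103 → step 15: x=-0.007, v=-0.016, θ=0.001, ω=0.012
apply F[15]=+0.098 → step 16: x=-0.007, v=-0.015, θ=0.001, ω=0.010
apply F[16]=+0.092 → step 17: x=-0.007, v=-0.013, θ=0.001, ω=0.008
apply F[17]=+0.087 → step 18: x=-0.008, v=-0.012, θ=0.001, ω=0.007
apply F[18]=+0.081 → step 19: x=-0.008, v=-0.011, θ=0.001, ω=0.006
apply F[19]=+0.076 → step 20: x=-0.008, v=-0.010, θ=0.001, ω=0.004
apply F[20]=+0.072 → step 21: x=-0.008, v=-0.009, θ=0.001, ω=0.003
apply F[21]=+0.067 → step 22: x=-0.008, v=-0.008, θ=0.002, ω=0.003
apply F[22]=+0.063 → step 23: x=-0.009, v=-0.008, θ=0.002, ω=0.002
apply F[23]=+0.059 → step 24: x=-0.009, v=-0.007, θ=0.002, ω=0.001
apply F[24]=+0.055 → step 25: x=-0.009, v=-0.006, θ=0.002, ω=0.001
apply F[25]=+0.052 → step 26: x=-0.009, v=-0.006, θ=0.002, ω=0.000
apply F[26]=+0.049 → step 27: x=-0.009, v=-0.005, θ=0.002, ω=-0.000
apply F[27]=+0.047 → step 28: x=-0.009, v=-0.004, θ=0.002, ω=-0.001
apply F[28]=+0.044 → step 29: x=-0.009, v=-0.004, θ=0.002, ω=-0.001
apply F[29]=+0.041 → step 30: x=-0.009, v=-0.003, θ=0.002, ω=-0.001
apply F[30]=+0.039 → step 31: x=-0.009, v=-0.003, θ=0.002, ω=-0.001
apply F[31]=+0.037 → step 32: x=-0.009, v=-0.003, θ=0.002, ω=-0.001
apply F[32]=+0.035 → step 33: x=-0.010, v=-0.002, θ=0.002, ω=-0.002
max |θ| = 0.007 ≤ 0.037 over all 34 states.

Answer: never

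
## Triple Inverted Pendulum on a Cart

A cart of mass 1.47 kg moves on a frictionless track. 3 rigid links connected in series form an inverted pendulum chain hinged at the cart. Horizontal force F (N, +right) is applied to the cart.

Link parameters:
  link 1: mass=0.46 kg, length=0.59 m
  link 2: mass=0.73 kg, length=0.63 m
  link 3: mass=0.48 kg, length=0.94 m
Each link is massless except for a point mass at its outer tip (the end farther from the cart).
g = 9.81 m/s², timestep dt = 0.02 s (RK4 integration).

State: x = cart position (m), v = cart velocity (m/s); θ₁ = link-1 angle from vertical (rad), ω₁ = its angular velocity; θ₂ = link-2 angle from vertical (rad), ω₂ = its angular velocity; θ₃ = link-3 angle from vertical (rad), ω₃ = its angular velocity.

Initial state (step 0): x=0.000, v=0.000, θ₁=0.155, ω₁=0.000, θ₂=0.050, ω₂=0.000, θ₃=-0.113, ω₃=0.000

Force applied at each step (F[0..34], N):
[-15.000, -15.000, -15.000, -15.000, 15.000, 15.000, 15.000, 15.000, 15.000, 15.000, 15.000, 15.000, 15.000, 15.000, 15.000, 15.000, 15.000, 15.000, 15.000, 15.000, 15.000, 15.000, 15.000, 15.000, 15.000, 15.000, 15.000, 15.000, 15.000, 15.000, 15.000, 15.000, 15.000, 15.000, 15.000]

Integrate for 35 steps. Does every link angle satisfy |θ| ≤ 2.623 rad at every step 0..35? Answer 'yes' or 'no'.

apply F[0]=-15.000 → step 1: x=-0.002, v=-0.231, θ₁=0.160, ω₁=0.509, θ₂=0.049, ω₂=-0.068, θ₃=-0.113, ω₃=-0.043
apply F[1]=-15.000 → step 2: x=-0.009, v=-0.461, θ₁=0.175, ω₁=1.023, θ₂=0.047, ω₂=-0.140, θ₃=-0.115, ω₃=-0.082
apply F[2]=-15.000 → step 3: x=-0.021, v=-0.691, θ₁=0.201, ω₁=1.543, θ₂=0.044, ω₂=-0.219, θ₃=-0.117, ω₃=-0.116
apply F[3]=-15.000 → step 4: x=-0.037, v=-0.918, θ₁=0.237, ω₁=2.063, θ₂=0.038, ω₂=-0.300, θ₃=-0.119, ω₃=-0.142
apply F[4]=+15.000 → step 5: x=-0.054, v=-0.760, θ₁=0.278, ω₁=2.037, θ₂=0.031, ω₂=-0.475, θ₃=-0.123, ω₃=-0.184
apply F[5]=+15.000 → step 6: x=-0.067, v=-0.606, θ₁=0.319, ω₁=2.057, θ₂=0.019, ω₂=-0.686, θ₃=-0.127, ω₃=-0.221
apply F[6]=+15.000 → step 7: x=-0.078, v=-0.454, θ₁=0.361, ω₁=2.111, θ₂=0.003, ω₂=-0.926, θ₃=-0.131, ω₃=-0.253
apply F[7]=+15.000 → step 8: x=-0.085, v=-0.304, θ₁=0.403, ω₁=2.186, θ₂=-0.018, ω₂=-1.186, θ₃=-0.137, ω₃=-0.278
apply F[8]=+15.000 → step 9: x=-0.090, v=-0.151, θ₁=0.448, ω₁=2.272, θ₂=-0.044, ω₂=-1.457, θ₃=-0.142, ω₃=-0.296
apply F[9]=+15.000 → step 10: x=-0.092, v=0.003, θ₁=0.494, ω₁=2.356, θ₂=-0.076, ω₂=-1.731, θ₃=-0.148, ω₃=-0.307
apply F[10]=+15.000 → step 11: x=-0.090, v=0.161, θ₁=0.542, ω₁=2.430, θ₂=-0.114, ω₂=-2.001, θ₃=-0.155, ω₃=-0.313
apply F[11]=+15.000 → step 12: x=-0.085, v=0.322, θ₁=0.591, ω₁=2.487, θ₂=-0.156, ω₂=-2.263, θ₃=-0.161, ω₃=-0.315
apply F[12]=+15.000 → step 13: x=-0.077, v=0.485, θ₁=0.642, ω₁=2.526, θ₂=-0.204, ω₂=-2.516, θ₃=-0.167, ω₃=-0.314
apply F[13]=+15.000 → step 14: x=-0.066, v=0.651, θ₁=0.692, ω₁=2.543, θ₂=-0.257, ω₂=-2.760, θ₃=-0.174, ω₃=-0.313
apply F[14]=+15.000 → step 15: x=-0.051, v=0.819, θ₁=0.743, ω₁=2.538, θ₂=-0.314, ω₂=-2.998, θ₃=-0.180, ω₃=-0.314
apply F[15]=+15.000 → step 16: x=-0.033, v=0.987, θ₁=0.794, ω₁=2.511, θ₂=-0.377, ω₂=-3.233, θ₃=-0.186, ω₃=-0.318
apply F[16]=+15.000 → step 17: x=-0.011, v=1.154, θ₁=0.843, ω₁=2.459, θ₂=-0.444, ω₂=-3.469, θ₃=-0.193, ω₃=-0.327
apply F[17]=+15.000 → step 18: x=0.013, v=1.319, θ₁=0.892, ω₁=2.382, θ₂=-0.515, ω₂=-3.712, θ₃=-0.199, ω₃=-0.344
apply F[18]=+15.000 → step 19: x=0.041, v=1.480, θ₁=0.939, ω₁=2.276, θ₂=-0.592, ω₂=-3.967, θ₃=-0.206, ω₃=-0.372
apply F[19]=+15.000 → step 20: x=0.072, v=1.636, θ₁=0.983, ω₁=2.138, θ₂=-0.674, ω₂=-4.239, θ₃=-0.214, ω₃=-0.414
apply F[20]=+15.000 → step 21: x=0.107, v=1.785, θ₁=1.024, ω₁=1.963, θ₂=-0.762, ω₂=-4.536, θ₃=-0.223, ω₃=-0.476
apply F[21]=+15.000 → step 22: x=0.144, v=1.923, θ₁=1.061, ω₁=1.744, θ₂=-0.856, ω₂=-4.862, θ₃=-0.233, ω₃=-0.564
apply F[22]=+15.000 → step 23: x=0.183, v=2.047, θ₁=1.093, ω₁=1.475, θ₂=-0.957, ω₂=-5.224, θ₃=-0.246, ω₃=-0.687
apply F[23]=+15.000 → step 24: x=0.225, v=2.152, θ₁=1.120, ω₁=1.155, θ₂=-1.065, ω₂=-5.627, θ₃=-0.261, ω₃=-0.859
apply F[24]=+15.000 → step 25: x=0.269, v=2.231, θ₁=1.139, ω₁=0.783, θ₂=-1.182, ω₂=-6.067, θ₃=-0.281, ω₃=-1.096
apply F[25]=+15.000 → step 26: x=0.315, v=2.278, θ₁=1.151, ω₁=0.374, θ₂=-1.308, ω₂=-6.536, θ₃=-0.306, ω₃=-1.417
apply F[26]=+15.000 → step 27: x=0.360, v=2.286, θ₁=1.154, ω₁=-0.039, θ₂=-1.444, ω₂=-7.009, θ₃=-0.338, ω₃=-1.844
apply F[27]=+15.000 → step 28: x=0.406, v=2.250, θ₁=1.149, ω₁=-0.398, θ₂=-1.588, ω₂=-7.437, θ₃=-0.380, ω₃=-2.393
apply F[28]=+15.000 → step 29: x=0.450, v=2.170, θ₁=1.139, ω₁=-0.618, θ₂=-1.740, ω₂=-7.746, θ₃=-0.435, ω₃=-3.063
apply F[29]=+15.000 → step 30: x=0.492, v=2.056, θ₁=1.126, ω₁=-0.609, θ₂=-1.897, ω₂=-7.846, θ₃=-0.503, ω₃=-3.827
apply F[30]=+15.000 → step 31: x=0.532, v=1.932, θ₁=1.117, ω₁=-0.312, θ₂=-2.052, ω₂=-7.656, θ₃=-0.588, ω₃=-4.619
apply F[31]=+15.000 → step 32: x=0.570, v=1.830, θ₁=1.116, ω₁=0.247, θ₂=-2.201, ω₂=-7.154, θ₃=-0.688, ω₃=-5.355
apply F[32]=+15.000 → step 33: x=0.606, v=1.778, θ₁=1.127, ω₁=0.958, θ₂=-2.337, ω₂=-6.406, θ₃=-0.801, ω₃=-5.962
apply F[33]=+15.000 → step 34: x=0.641, v=1.786, θ₁=1.154, ω₁=1.690, θ₂=-2.456, ω₂=-5.524, θ₃=-0.925, ω₃=-6.413
apply F[34]=+15.000 → step 35: x=0.677, v=1.850, θ₁=1.195, ω₁=2.357, θ₂=-2.557, ω₂=-4.609, θ₃=-1.057, ω₃=-6.725
Max |angle| over trajectory = 2.557 rad; bound = 2.623 → within bound.

Answer: yes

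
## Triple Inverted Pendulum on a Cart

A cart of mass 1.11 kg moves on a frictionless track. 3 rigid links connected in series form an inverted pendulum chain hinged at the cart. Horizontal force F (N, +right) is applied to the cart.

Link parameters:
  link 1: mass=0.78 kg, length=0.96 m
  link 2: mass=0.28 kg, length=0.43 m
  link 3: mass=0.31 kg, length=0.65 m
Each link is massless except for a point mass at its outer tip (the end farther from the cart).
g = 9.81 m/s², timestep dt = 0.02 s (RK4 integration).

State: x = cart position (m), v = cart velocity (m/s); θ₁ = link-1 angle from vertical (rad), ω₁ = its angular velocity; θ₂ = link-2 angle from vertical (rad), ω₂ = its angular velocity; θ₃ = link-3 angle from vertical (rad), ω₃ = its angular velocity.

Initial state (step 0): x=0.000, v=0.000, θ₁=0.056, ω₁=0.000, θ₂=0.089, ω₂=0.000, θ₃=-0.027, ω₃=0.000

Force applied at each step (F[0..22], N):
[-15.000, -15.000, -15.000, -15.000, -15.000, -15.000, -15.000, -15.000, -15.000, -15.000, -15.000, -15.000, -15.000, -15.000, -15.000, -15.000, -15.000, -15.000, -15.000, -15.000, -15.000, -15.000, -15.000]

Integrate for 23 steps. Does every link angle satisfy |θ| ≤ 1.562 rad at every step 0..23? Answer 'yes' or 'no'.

Answer: yes

Derivation:
apply F[0]=-15.000 → step 1: x=-0.003, v=-0.283, θ₁=0.059, ω₁=0.301, θ₂=0.090, ω₂=0.076, θ₃=-0.028, ω₃=-0.066
apply F[1]=-15.000 → step 2: x=-0.011, v=-0.566, θ₁=0.068, ω₁=0.605, θ₂=0.092, ω₂=0.147, θ₃=-0.030, ω₃=-0.132
apply F[2]=-15.000 → step 3: x=-0.025, v=-0.852, θ₁=0.083, ω₁=0.915, θ₂=0.096, ω₂=0.210, θ₃=-0.033, ω₃=-0.197
apply F[3]=-15.000 → step 4: x=-0.045, v=-1.139, θ₁=0.105, ω₁=1.231, θ₂=0.100, ω₂=0.261, θ₃=-0.038, ω₃=-0.258
apply F[4]=-15.000 → step 5: x=-0.071, v=-1.426, θ₁=0.133, ω₁=1.554, θ₂=0.106, ω₂=0.297, θ₃=-0.043, ω₃=-0.313
apply F[5]=-15.000 → step 6: x=-0.102, v=-1.714, θ₁=0.167, ω₁=1.883, θ₂=0.112, ω₂=0.318, θ₃=-0.050, ω₃=-0.359
apply F[6]=-15.000 → step 7: x=-0.140, v=-1.997, θ₁=0.208, ω₁=2.214, θ₂=0.119, ω₂=0.324, θ₃=-0.057, ω₃=-0.389
apply F[7]=-15.000 → step 8: x=-0.182, v=-2.272, θ₁=0.255, ω₁=2.541, θ₂=0.125, ω₂=0.324, θ₃=-0.065, ω₃=-0.398
apply F[8]=-15.000 → step 9: x=-0.230, v=-2.534, θ₁=0.309, ω₁=2.857, θ₂=0.132, ω₂=0.327, θ₃=-0.073, ω₃=-0.383
apply F[9]=-15.000 → step 10: x=-0.284, v=-2.777, θ₁=0.370, ω₁=3.153, θ₂=0.138, ω₂=0.348, θ₃=-0.081, ω₃=-0.339
apply F[10]=-15.000 → step 11: x=-0.341, v=-2.995, θ₁=0.435, ω₁=3.422, θ₂=0.146, ω₂=0.404, θ₃=-0.087, ω₃=-0.266
apply F[11]=-15.000 → step 12: x=-0.403, v=-3.187, θ₁=0.506, ω₁=3.660, θ₂=0.155, ω₂=0.508, θ₃=-0.091, ω₃=-0.166
apply F[12]=-15.000 → step 13: x=-0.469, v=-3.350, θ₁=0.582, ω₁=3.867, θ₂=0.166, ω₂=0.670, θ₃=-0.093, ω₃=-0.044
apply F[13]=-15.000 → step 14: x=-0.537, v=-3.484, θ₁=0.661, ω₁=4.043, θ₂=0.182, ω₂=0.896, θ₃=-0.093, ω₃=0.099
apply F[14]=-15.000 → step 15: x=-0.608, v=-3.591, θ₁=0.743, ω₁=4.192, θ₂=0.203, ω₂=1.184, θ₃=-0.089, ω₃=0.258
apply F[15]=-15.000 → step 16: x=-0.680, v=-3.671, θ₁=0.828, ω₁=4.318, θ₂=0.230, ω₂=1.529, θ₃=-0.082, ω₃=0.433
apply F[16]=-15.000 → step 17: x=-0.754, v=-3.727, θ₁=0.916, ω₁=4.426, θ₂=0.264, ω₂=1.925, θ₃=-0.072, ω₃=0.627
apply F[17]=-15.000 → step 18: x=-0.829, v=-3.760, θ₁=1.005, ω₁=4.517, θ₂=0.307, ω₂=2.362, θ₃=-0.057, ω₃=0.842
apply F[18]=-15.000 → step 19: x=-0.905, v=-3.771, θ₁=1.096, ω₁=4.596, θ₂=0.359, ω₂=2.829, θ₃=-0.038, ω₃=1.084
apply F[19]=-15.000 → step 20: x=-0.980, v=-3.761, θ₁=1.189, ω₁=4.664, θ₂=0.420, ω₂=3.316, θ₃=-0.013, ω₃=1.360
apply F[20]=-15.000 → step 21: x=-1.055, v=-3.732, θ₁=1.283, ω₁=4.721, θ₂=0.492, ω₂=3.810, θ₃=0.017, ω₃=1.681
apply F[21]=-15.000 → step 22: x=-1.129, v=-3.683, θ₁=1.378, ω₁=4.771, θ₂=0.573, ω₂=4.300, θ₃=0.054, ω₃=2.057
apply F[22]=-15.000 → step 23: x=-1.202, v=-3.617, θ₁=1.474, ω₁=4.812, θ₂=0.663, ω₂=4.772, θ₃=0.100, ω₃=2.499
Max |angle| over trajectory = 1.474 rad; bound = 1.562 → within bound.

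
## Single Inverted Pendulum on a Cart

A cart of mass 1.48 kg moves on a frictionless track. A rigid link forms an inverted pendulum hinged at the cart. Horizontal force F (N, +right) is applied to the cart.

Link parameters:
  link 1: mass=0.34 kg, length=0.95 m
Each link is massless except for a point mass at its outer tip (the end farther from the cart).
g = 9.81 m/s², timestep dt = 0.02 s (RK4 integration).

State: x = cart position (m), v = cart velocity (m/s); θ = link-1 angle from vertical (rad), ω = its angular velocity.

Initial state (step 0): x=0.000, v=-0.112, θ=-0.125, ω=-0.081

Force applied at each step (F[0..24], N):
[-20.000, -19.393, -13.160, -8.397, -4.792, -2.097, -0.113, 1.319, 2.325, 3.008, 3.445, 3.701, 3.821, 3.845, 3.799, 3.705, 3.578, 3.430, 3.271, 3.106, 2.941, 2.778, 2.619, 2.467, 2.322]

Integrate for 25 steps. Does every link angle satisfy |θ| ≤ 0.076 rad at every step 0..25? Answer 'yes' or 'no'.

apply F[0]=-20.000 → step 1: x=-0.005, v=-0.376, θ=-0.124, ω=0.169
apply F[1]=-19.393 → step 2: x=-0.015, v=-0.632, θ=-0.118, ω=0.411
apply F[2]=-13.160 → step 3: x=-0.029, v=-0.804, θ=-0.109, ω=0.568
apply F[3]=-8.397 → step 4: x=-0.046, v=-0.913, θ=-0.096, ω=0.661
apply F[4]=-4.792 → step 5: x=-0.065, v=-0.974, θ=-0.083, ω=0.706
apply F[5]=-2.097 → step 6: x=-0.085, v=-0.999, θ=-0.068, ω=0.717
apply F[6]=-0.113 → step 7: x=-0.105, v=-0.998, θ=-0.054, ω=0.703
apply F[7]=+1.319 → step 8: x=-0.125, v=-0.978, θ=-0.040, ω=0.672
apply F[8]=+2.325 → step 9: x=-0.144, v=-0.945, θ=-0.027, ω=0.631
apply F[9]=+3.008 → step 10: x=-0.162, v=-0.903, θ=-0.015, ω=0.582
apply F[10]=+3.445 → step 11: x=-0.180, v=-0.856, θ=-0.004, ω=0.531
apply F[11]=+3.701 → step 12: x=-0.197, v=-0.806, θ=0.006, ω=0.479
apply F[12]=+3.821 → step 13: x=-0.212, v=-0.755, θ=0.015, ω=0.427
apply F[13]=+3.845 → step 14: x=-0.227, v=-0.704, θ=0.023, ω=0.377
apply F[14]=+3.799 → step 15: x=-0.240, v=-0.654, θ=0.030, ω=0.330
apply F[15]=+3.705 → step 16: x=-0.253, v=-0.605, θ=0.036, ω=0.286
apply F[16]=+3.578 → step 17: x=-0.265, v=-0.559, θ=0.042, ω=0.245
apply F[17]=+3.430 → step 18: x=-0.275, v=-0.514, θ=0.046, ω=0.207
apply F[18]=+3.271 → step 19: x=-0.285, v=-0.472, θ=0.050, ω=0.173
apply F[19]=+3.106 → step 20: x=-0.294, v=-0.433, θ=0.053, ω=0.142
apply F[20]=+2.941 → step 21: x=-0.303, v=-0.395, θ=0.056, ω=0.114
apply F[21]=+2.778 → step 22: x=-0.310, v=-0.360, θ=0.058, ω=0.089
apply F[22]=+2.619 → step 23: x=-0.317, v=-0.328, θ=0.059, ω=0.066
apply F[23]=+2.467 → step 24: x=-0.323, v=-0.297, θ=0.060, ω=0.046
apply F[24]=+2.322 → step 25: x=-0.329, v=-0.268, θ=0.061, ω=0.029
Max |angle| over trajectory = 0.125 rad; bound = 0.076 → exceeded.

Answer: no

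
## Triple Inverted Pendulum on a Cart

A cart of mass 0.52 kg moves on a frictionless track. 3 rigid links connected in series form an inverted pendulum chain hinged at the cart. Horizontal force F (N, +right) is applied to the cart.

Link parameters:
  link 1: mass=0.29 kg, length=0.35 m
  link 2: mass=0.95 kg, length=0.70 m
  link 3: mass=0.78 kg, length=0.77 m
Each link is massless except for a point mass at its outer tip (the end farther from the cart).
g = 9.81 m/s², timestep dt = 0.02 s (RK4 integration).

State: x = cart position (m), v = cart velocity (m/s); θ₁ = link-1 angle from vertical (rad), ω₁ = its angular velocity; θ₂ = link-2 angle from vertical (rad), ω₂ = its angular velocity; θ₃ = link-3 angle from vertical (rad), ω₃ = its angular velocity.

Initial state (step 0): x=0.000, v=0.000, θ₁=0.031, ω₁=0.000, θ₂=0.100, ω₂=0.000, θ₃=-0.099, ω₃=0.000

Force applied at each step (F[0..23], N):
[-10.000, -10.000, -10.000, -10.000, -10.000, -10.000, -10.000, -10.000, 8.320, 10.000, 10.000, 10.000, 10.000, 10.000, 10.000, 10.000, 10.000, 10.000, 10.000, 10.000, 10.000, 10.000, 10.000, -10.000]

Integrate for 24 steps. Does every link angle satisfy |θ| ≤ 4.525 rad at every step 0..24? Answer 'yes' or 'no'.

Answer: yes

Derivation:
apply F[0]=-10.000 → step 1: x=-0.004, v=-0.407, θ₁=0.041, ω₁=0.991, θ₂=0.102, ω₂=0.151, θ₃=-0.100, ω₃=-0.080
apply F[1]=-10.000 → step 2: x=-0.016, v=-0.823, θ₁=0.071, ω₁=2.081, θ₂=0.106, ω₂=0.260, θ₃=-0.102, ω₃=-0.151
apply F[2]=-10.000 → step 3: x=-0.037, v=-1.243, θ₁=0.125, ω₁=3.305, θ₂=0.111, ω₂=0.298, θ₃=-0.106, ω₃=-0.200
apply F[3]=-10.000 → step 4: x=-0.066, v=-1.638, θ₁=0.203, ω₁=4.515, θ₂=0.117, ω₂=0.299, θ₃=-0.110, ω₃=-0.209
apply F[4]=-10.000 → step 5: x=-0.102, v=-1.964, θ₁=0.304, ω₁=5.419, θ₂=0.124, ω₂=0.365, θ₃=-0.114, ω₃=-0.178
apply F[5]=-10.000 → step 6: x=-0.144, v=-2.214, θ₁=0.417, ω₁=5.911, θ₂=0.133, ω₂=0.564, θ₃=-0.117, ω₃=-0.123
apply F[6]=-10.000 → step 7: x=-0.190, v=-2.413, θ₁=0.538, ω₁=6.116, θ₂=0.147, ω₂=0.879, θ₃=-0.119, ω₃=-0.064
apply F[7]=-10.000 → step 8: x=-0.240, v=-2.581, θ₁=0.661, ω₁=6.171, θ₂=0.169, ω₂=1.270, θ₃=-0.119, ω₃=-0.006
apply F[8]=+8.320 → step 9: x=-0.289, v=-2.310, θ₁=0.783, ω₁=6.074, θ₂=0.193, ω₂=1.178, θ₃=-0.120, ω₃=-0.015
apply F[9]=+10.000 → step 10: x=-0.332, v=-2.005, θ₁=0.905, ω₁=6.112, θ₂=0.215, ω₂=1.021, θ₃=-0.120, ω₃=-0.029
apply F[10]=+10.000 → step 11: x=-0.369, v=-1.697, θ₁=1.028, ω₁=6.254, θ₂=0.234, ω₂=0.866, θ₃=-0.121, ω₃=-0.042
apply F[11]=+10.000 → step 12: x=-0.400, v=-1.379, θ₁=1.156, ω₁=6.477, θ₂=0.250, ω₂=0.727, θ₃=-0.122, ω₃=-0.051
apply F[12]=+10.000 → step 13: x=-0.424, v=-1.045, θ₁=1.288, ω₁=6.775, θ₂=0.263, ω₂=0.615, θ₃=-0.123, ω₃=-0.058
apply F[13]=+10.000 → step 14: x=-0.442, v=-0.692, θ₁=1.427, ω₁=7.156, θ₂=0.275, ω₂=0.545, θ₃=-0.124, ω₃=-0.060
apply F[14]=+10.000 → step 15: x=-0.452, v=-0.312, θ₁=1.575, ω₁=7.639, θ₂=0.285, ω₂=0.532, θ₃=-0.125, ω₃=-0.060
apply F[15]=+10.000 → step 16: x=-0.454, v=0.100, θ₁=1.734, ω₁=8.263, θ₂=0.297, ω₂=0.601, θ₃=-0.126, ω₃=-0.059
apply F[16]=+10.000 → step 17: x=-0.448, v=0.556, θ₁=1.907, ω₁=9.097, θ₂=0.310, ω₂=0.789, θ₃=-0.128, ω₃=-0.057
apply F[17]=+10.000 → step 18: x=-0.431, v=1.074, θ₁=2.100, ω₁=10.272, θ₂=0.329, ω₂=1.167, θ₃=-0.129, ω₃=-0.060
apply F[18]=+10.000 → step 19: x=-0.404, v=1.689, θ₁=2.322, ω₁=12.051, θ₂=0.359, ω₂=1.883, θ₃=-0.130, ω₃=-0.078
apply F[19]=+10.000 → step 20: x=-0.363, v=2.460, θ₁=2.590, ω₁=15.048, θ₂=0.409, ω₂=3.302, θ₃=-0.132, ω₃=-0.153
apply F[20]=+10.000 → step 21: x=-0.304, v=3.417, θ₁=2.941, ω₁=20.731, θ₂=0.503, ω₂=6.531, θ₃=-0.138, ω₃=-0.474
apply F[21]=+10.000 → step 22: x=-0.231, v=3.502, θ₁=3.437, ω₁=28.022, θ₂=0.697, ω₂=13.234, θ₃=-0.158, ω₃=-1.773
apply F[22]=+10.000 → step 23: x=-0.178, v=1.787, θ₁=3.989, ω₁=26.245, θ₂=1.004, ω₂=16.466, θ₃=-0.206, ω₃=-2.759
apply F[23]=-10.000 → step 24: x=-0.156, v=0.587, θ₁=4.485, ω₁=23.872, θ₂=1.335, ω₂=16.581, θ₃=-0.256, ω₃=-2.112
Max |angle| over trajectory = 4.485 rad; bound = 4.525 → within bound.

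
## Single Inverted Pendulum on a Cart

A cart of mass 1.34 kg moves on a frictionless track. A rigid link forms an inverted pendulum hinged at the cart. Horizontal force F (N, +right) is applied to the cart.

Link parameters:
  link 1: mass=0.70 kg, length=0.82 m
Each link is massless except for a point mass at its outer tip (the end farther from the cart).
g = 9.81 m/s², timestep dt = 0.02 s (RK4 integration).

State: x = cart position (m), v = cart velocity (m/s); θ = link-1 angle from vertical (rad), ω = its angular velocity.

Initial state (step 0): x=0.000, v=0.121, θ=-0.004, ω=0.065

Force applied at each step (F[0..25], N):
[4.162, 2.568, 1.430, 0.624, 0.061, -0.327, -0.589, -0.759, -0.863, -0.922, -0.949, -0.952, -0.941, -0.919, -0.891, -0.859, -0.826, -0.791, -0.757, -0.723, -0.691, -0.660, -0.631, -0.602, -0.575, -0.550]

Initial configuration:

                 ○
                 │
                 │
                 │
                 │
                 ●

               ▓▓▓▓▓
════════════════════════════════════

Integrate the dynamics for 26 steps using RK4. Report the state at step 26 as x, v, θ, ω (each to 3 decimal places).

Answer: x=0.087, v=0.066, θ=-0.023, ω=0.020

Derivation:
apply F[0]=+4.162 → step 1: x=0.003, v=0.183, θ=-0.003, ω=-0.012
apply F[1]=+2.568 → step 2: x=0.007, v=0.222, θ=-0.004, ω=-0.060
apply F[2]=+1.430 → step 3: x=0.012, v=0.244, θ=-0.006, ω=-0.088
apply F[3]=+0.624 → step 4: x=0.017, v=0.254, θ=-0.008, ω=-0.102
apply F[4]=+0.061 → step 5: x=0.022, v=0.256, θ=-0.010, ω=-0.106
apply F[5]=-0.327 → step 6: x=0.027, v=0.252, θ=-0.012, ω=-0.104
apply F[6]=-0.589 → step 7: x=0.032, v=0.245, θ=-0.014, ω=-0.098
apply F[7]=-0.759 → step 8: x=0.037, v=0.235, θ=-0.016, ω=-0.089
apply F[8]=-0.863 → step 9: x=0.041, v=0.224, θ=-0.017, ω=-0.080
apply F[9]=-0.922 → step 10: x=0.046, v=0.212, θ=-0.019, ω=-0.070
apply F[10]=-0.949 → step 11: x=0.050, v=0.199, θ=-0.020, ω=-0.059
apply F[11]=-0.952 → step 12: x=0.054, v=0.187, θ=-0.021, ω=-0.050
apply F[12]=-0.941 → step 13: x=0.057, v=0.176, θ=-0.022, ω=-0.040
apply F[13]=-0.919 → step 14: x=0.061, v=0.164, θ=-0.023, ω=-0.032
apply F[14]=-0.891 → step 15: x=0.064, v=0.153, θ=-0.023, ω=-0.024
apply F[15]=-0.859 → step 16: x=0.067, v=0.143, θ=-0.024, ω=-0.017
apply F[16]=-0.826 → step 17: x=0.070, v=0.133, θ=-0.024, ω=-0.011
apply F[17]=-0.791 → step 18: x=0.072, v=0.124, θ=-0.024, ω=-0.005
apply F[18]=-0.757 → step 19: x=0.074, v=0.115, θ=-0.024, ω=-0.000
apply F[19]=-0.723 → step 20: x=0.077, v=0.106, θ=-0.024, ω=0.004
apply F[20]=-0.691 → step 21: x=0.079, v=0.099, θ=-0.024, ω=0.008
apply F[21]=-0.660 → step 22: x=0.081, v=0.091, θ=-0.024, ω=0.011
apply F[22]=-0.631 → step 23: x=0.082, v=0.084, θ=-0.024, ω=0.014
apply F[23]=-0.602 → step 24: x=0.084, v=0.078, θ=-0.023, ω=0.017
apply F[24]=-0.575 → step 25: x=0.085, v=0.072, θ=-0.023, ω=0.019
apply F[25]=-0.550 → step 26: x=0.087, v=0.066, θ=-0.023, ω=0.020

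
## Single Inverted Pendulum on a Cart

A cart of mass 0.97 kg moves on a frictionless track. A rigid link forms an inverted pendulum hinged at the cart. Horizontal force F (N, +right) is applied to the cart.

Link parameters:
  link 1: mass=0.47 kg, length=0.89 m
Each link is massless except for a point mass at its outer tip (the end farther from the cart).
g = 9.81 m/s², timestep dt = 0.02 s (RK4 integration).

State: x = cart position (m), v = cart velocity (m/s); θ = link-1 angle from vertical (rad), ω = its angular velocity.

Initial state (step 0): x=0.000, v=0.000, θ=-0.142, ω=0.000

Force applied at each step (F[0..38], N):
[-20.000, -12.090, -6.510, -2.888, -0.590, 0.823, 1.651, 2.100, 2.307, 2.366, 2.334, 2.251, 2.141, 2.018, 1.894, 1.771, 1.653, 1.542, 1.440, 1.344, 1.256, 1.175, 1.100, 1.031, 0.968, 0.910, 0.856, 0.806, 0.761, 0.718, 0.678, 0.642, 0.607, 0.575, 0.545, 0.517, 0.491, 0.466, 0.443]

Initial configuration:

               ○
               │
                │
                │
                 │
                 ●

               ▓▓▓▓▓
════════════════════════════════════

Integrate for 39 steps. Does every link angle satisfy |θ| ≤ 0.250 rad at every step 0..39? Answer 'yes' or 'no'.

apply F[0]=-20.000 → step 1: x=-0.004, v=-0.395, θ=-0.138, ω=0.409
apply F[1]=-12.090 → step 2: x=-0.014, v=-0.631, θ=-0.127, ω=0.642
apply F[2]=-6.510 → step 3: x=-0.028, v=-0.753, θ=-0.113, ω=0.752
apply F[3]=-2.888 → step 4: x=-0.044, v=-0.803, θ=-0.098, ω=0.784
apply F[4]=-0.590 → step 5: x=-0.060, v=-0.807, θ=-0.083, ω=0.769
apply F[5]=+0.823 → step 6: x=-0.076, v=-0.783, θ=-0.068, ω=0.726
apply F[6]=+1.651 → step 7: x=-0.091, v=-0.744, θ=-0.054, ω=0.668
apply F[7]=+2.100 → step 8: x=-0.105, v=-0.696, θ=-0.041, ω=0.604
apply F[8]=+2.307 → step 9: x=-0.119, v=-0.646, θ=-0.030, ω=0.540
apply F[9]=+2.366 → step 10: x=-0.131, v=-0.594, θ=-0.019, ω=0.477
apply F[10]=+2.334 → step 11: x=-0.142, v=-0.545, θ=-0.010, ω=0.418
apply F[11]=+2.251 → step 12: x=-0.153, v=-0.498, θ=-0.003, ω=0.364
apply F[12]=+2.141 → step 13: x=-0.162, v=-0.454, θ=0.004, ω=0.314
apply F[13]=+2.018 → step 14: x=-0.171, v=-0.413, θ=0.010, ω=0.270
apply F[14]=+1.894 → step 15: x=-0.179, v=-0.375, θ=0.015, ω=0.230
apply F[15]=+1.771 → step 16: x=-0.186, v=-0.340, θ=0.019, ω=0.195
apply F[16]=+1.653 → step 17: x=-0.193, v=-0.308, θ=0.023, ω=0.163
apply F[17]=+1.542 → step 18: x=-0.198, v=-0.279, θ=0.026, ω=0.136
apply F[18]=+1.440 → step 19: x=-0.204, v=-0.252, θ=0.028, ω=0.111
apply F[19]=+1.344 → step 20: x=-0.209, v=-0.227, θ=0.030, ω=0.090
apply F[20]=+1.256 → step 21: x=-0.213, v=-0.204, θ=0.032, ω=0.071
apply F[21]=+1.175 → step 22: x=-0.217, v=-0.183, θ=0.033, ω=0.054
apply F[22]=+1.100 → step 23: x=-0.220, v=-0.163, θ=0.034, ω=0.040
apply F[23]=+1.031 → step 24: x=-0.223, v=-0.145, θ=0.035, ω=0.027
apply F[24]=+0.968 → step 25: x=-0.226, v=-0.128, θ=0.035, ω=0.016
apply F[25]=+0.910 → step 26: x=-0.228, v=-0.113, θ=0.035, ω=0.006
apply F[26]=+0.856 → step 27: x=-0.231, v=-0.099, θ=0.035, ω=-0.002
apply F[27]=+0.806 → step 28: x=-0.232, v=-0.085, θ=0.035, ω=-0.009
apply F[28]=+0.761 → step 29: x=-0.234, v=-0.073, θ=0.035, ω=-0.015
apply F[29]=+0.718 → step 30: x=-0.235, v=-0.062, θ=0.035, ω=-0.020
apply F[30]=+0.678 → step 31: x=-0.236, v=-0.051, θ=0.034, ω=-0.025
apply F[31]=+0.642 → step 32: x=-0.237, v=-0.041, θ=0.034, ω=-0.028
apply F[32]=+0.607 → step 33: x=-0.238, v=-0.032, θ=0.033, ω=-0.032
apply F[33]=+0.575 → step 34: x=-0.239, v=-0.023, θ=0.032, ω=-0.034
apply F[34]=+0.545 → step 35: x=-0.239, v=-0.015, θ=0.032, ω=-0.036
apply F[35]=+0.517 → step 36: x=-0.239, v=-0.007, θ=0.031, ω=-0.038
apply F[36]=+0.491 → step 37: x=-0.239, v=0.000, θ=0.030, ω=-0.039
apply F[37]=+0.466 → step 38: x=-0.239, v=0.007, θ=0.029, ω=-0.040
apply F[38]=+0.443 → step 39: x=-0.239, v=0.013, θ=0.029, ω=-0.041
Max |angle| over trajectory = 0.142 rad; bound = 0.250 → within bound.

Answer: yes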